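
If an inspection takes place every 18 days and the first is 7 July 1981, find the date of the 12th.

The 12th occurrence is 11 intervals after the first: 11 × 18 = 198 days after 7 July 1981.
July has 31 days — 24 days to the end of July leaves 174.
August has 31 days (143 left).
September has 30 days (113 left).
October has 31 days (82 left).
November has 30 days (52 left).
December has 31 days (21 left).
21 days into January → 21 January 1982.

21 January 1982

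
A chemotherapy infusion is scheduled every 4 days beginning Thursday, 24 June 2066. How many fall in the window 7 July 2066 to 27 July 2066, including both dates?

Occurrences land 4·i days after 24 June 2066 for i = 0, 1, 2, …
7 July 2066 is 13 days after the start; 13 ÷ 4 = 3 remainder 1; since the remainder is 1, round up to i = 4. First occurrence in the window: #5 on 10 July 2066 (4×4 = 16 days in).
27 July 2066 is 33 days after the start; 33 ÷ 4 = 8 remainder 1. Last occurrence in the window: #9 on 26 July 2066.
Occurrences #5 through #9: 5 in total.

5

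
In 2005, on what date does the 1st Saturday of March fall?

March 5, 2005

The first Saturday of March 2005 is March 5.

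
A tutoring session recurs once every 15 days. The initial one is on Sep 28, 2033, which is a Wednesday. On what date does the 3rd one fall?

Oct 28, 2033

The 3rd occurrence is 2 intervals after the first: 2 × 15 = 30 days after Sep 28, 2033.
Sep has 30 days — 2 days to the end of Sep leaves 28.
28 days into Oct → Oct 28, 2033.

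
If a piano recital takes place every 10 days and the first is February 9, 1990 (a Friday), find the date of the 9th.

The 9th occurrence is 8 intervals after the first: 8 × 10 = 80 days after February 9, 1990.
February has 28 days — 19 days to the end of February leaves 61.
March has 31 days (30 left).
30 days into April → April 30, 1990.

April 30, 1990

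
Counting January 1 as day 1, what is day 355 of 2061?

Jan has 31 days (355 − 31 = 324 remain).
Feb has 28 days (324 − 28 = 296 remain).
Mar has 31 days (296 − 31 = 265 remain).
Apr has 30 days (265 − 30 = 235 remain).
May has 31 days (235 − 31 = 204 remain).
Jun has 30 days (204 − 30 = 174 remain).
Jul has 31 days (174 − 31 = 143 remain).
Aug has 31 days (143 − 31 = 112 remain).
Sep has 30 days (112 − 30 = 82 remain).
Oct has 31 days (82 − 31 = 51 remain).
Nov has 30 days (51 − 30 = 21 remain).
21 into Dec → Dec 21.

Dec 21, 2061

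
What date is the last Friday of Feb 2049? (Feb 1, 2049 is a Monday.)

Feb 26, 2049

Feb 2049 begins on a Monday, so the first Friday is Feb 5 (4 days later).
Feb 2049 has 28 days. Adding weeks: 5, 12, 19, 26 — the last one ≤ 28 is the 26th.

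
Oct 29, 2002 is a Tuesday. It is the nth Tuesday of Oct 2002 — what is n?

Day 29 falls in week ⌈29/7⌉ of the month.
Days 1–7 hold the 1st Tuesday, 8–14 the 2nd, 15–21 the 3rd, 22–28 the 4th, 29–31 the 5th.
29 is in the range for the 5th.

5th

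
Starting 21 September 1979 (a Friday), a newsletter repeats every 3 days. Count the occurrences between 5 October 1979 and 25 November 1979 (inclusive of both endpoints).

Occurrences land 3·i days after 21 September 1979 for i = 0, 1, 2, …
5 October 1979 is 14 days after the start; 14 ÷ 3 = 4 remainder 2; since the remainder is 2, round up to i = 5. First occurrence in the window: #6 on 6 October 1979 (5×3 = 15 days in).
25 November 1979 is 65 days after the start; 65 ÷ 3 = 21 remainder 2. Last occurrence in the window: #22 on 23 November 1979.
Occurrences #6 through #22: 17 in total.

17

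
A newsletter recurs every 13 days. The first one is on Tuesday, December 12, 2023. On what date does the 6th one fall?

The 6th occurrence is 5 intervals after the first: 5 × 13 = 65 days after December 12, 2023.
December has 31 days — 19 days to the end of December leaves 46.
January has 31 days (15 left).
15 days into February → February 15, 2024.

February 15, 2024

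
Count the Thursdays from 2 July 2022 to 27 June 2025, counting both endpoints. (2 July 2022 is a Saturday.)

156

2 July 2022 is a Saturday; the first Thursday on or after it is 7 July 2022 (5 days later).
From 7 July 2022 to 27 June 2025: 177 + 365 + 366 + 178 = 1086 days (rest of 2022, 2023, 2024, to 27 June 2025 in 2025).
1086 ÷ 7 = 155 full weeks with remainder 1, so 155 more Thursdays after the first → 156.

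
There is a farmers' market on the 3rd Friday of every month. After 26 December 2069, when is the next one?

17 January 2070

December 2069 starts on a Sunday; its first Friday is the 6th, so the 3rd Friday is the 20th — 20 December 2069.
That is not after 26 December 2069, so look at January 2070.
January 2070 starts on a Wednesday; its first Friday is the 3rd, so the 3rd Friday is the 17th — 17 January 2070.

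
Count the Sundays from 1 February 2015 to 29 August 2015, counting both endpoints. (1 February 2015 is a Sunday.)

1 February 2015 is a Sunday; the first Sunday on or after it is 1 February 2015.
From 1 February 2015 to 29 August 2015: 27 + 31 + 30 + 31 + 30 + 31 + 29 = 209 days (rest of February, March, April, May, June, July, August).
209 ÷ 7 = 29 full weeks with remainder 6, so 29 more Sundays after the first → 30.

30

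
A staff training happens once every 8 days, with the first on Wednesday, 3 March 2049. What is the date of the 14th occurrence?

The 14th occurrence is 13 intervals after the first: 13 × 8 = 104 days after 3 March 2049.
March has 31 days — 28 days to the end of March leaves 76.
April has 30 days (46 left).
May has 31 days (15 left).
15 days into June → 15 June 2049.

15 June 2049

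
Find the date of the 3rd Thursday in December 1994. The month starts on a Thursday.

1994-12-15

December 1994 begins on a Thursday, so the first Thursday is December 1.
The 3rd Thursday is 2 weeks later: 1 + 14 = 15.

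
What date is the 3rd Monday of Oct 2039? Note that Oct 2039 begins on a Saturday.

Oct 2039 begins on a Saturday, so the first Monday is Oct 3 (2 days later).
The 3rd Monday is 2 weeks later: 3 + 14 = 17.

Oct 17, 2039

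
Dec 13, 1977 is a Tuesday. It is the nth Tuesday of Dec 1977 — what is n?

Day 13 falls in week ⌈13/7⌉ of the month.
Days 1–7 hold the 1st Tuesday, 8–14 the 2nd, 15–21 the 3rd, 22–28 the 4th, 29–31 the 5th.
13 is in the range for the 2nd.

2nd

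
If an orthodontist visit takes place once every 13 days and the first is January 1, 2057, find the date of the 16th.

The 16th occurrence is 15 intervals after the first: 15 × 13 = 195 days after January 1, 2057.
January has 31 days — 30 days to the end of January leaves 165.
February has 28 days (137 left).
March has 31 days (106 left).
April has 30 days (76 left).
May has 31 days (45 left).
June has 30 days (15 left).
15 days into July → July 15, 2057.

July 15, 2057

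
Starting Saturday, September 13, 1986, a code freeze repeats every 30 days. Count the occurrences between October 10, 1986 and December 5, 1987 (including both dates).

14

Occurrences land 30·i days after September 13, 1986 for i = 0, 1, 2, …
October 10, 1986 is 27 days after the start; 27 ÷ 30 = 0 remainder 27; since the remainder is 27, round up to i = 1. First occurrence in the window: #2 on October 13, 1986 (1×30 = 30 days in).
December 5, 1987 is 448 days after the start; 448 ÷ 30 = 14 remainder 28. Last occurrence in the window: #15 on November 7, 1987.
Occurrences #2 through #15: 14 in total.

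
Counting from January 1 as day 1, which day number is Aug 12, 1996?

225

Days in months before Aug: 31 + 29 + 31 + 30 + 31 + 30 + 31 = 213.
Plus 12 days into Aug → day 225.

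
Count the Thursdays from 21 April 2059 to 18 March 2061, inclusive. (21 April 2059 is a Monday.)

100

21 April 2059 is a Monday; the first Thursday on or after it is 24 April 2059 (3 days later).
From 24 April 2059 to 18 March 2061: 251 + 366 + 77 = 694 days (rest of 2059, 2060, to 18 March 2061 in 2061).
694 ÷ 7 = 99 full weeks with remainder 1, so 99 more Thursdays after the first → 100.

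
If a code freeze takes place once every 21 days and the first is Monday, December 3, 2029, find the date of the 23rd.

The 23rd occurrence is 22 intervals after the first: 22 × 21 = 462 days after December 3, 2029.
December has 31 days — 28 days to the end of December leaves 434.
2030 has 365 days (69 left).
January has 31 days (38 left).
February has 28 days (10 left).
10 days into March → March 10, 2031.

March 10, 2031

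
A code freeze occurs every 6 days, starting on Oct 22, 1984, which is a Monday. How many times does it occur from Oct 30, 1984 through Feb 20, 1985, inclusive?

19

Occurrences land 6·i days after Oct 22, 1984 for i = 0, 1, 2, …
Oct 30, 1984 is 8 days after the start; 8 ÷ 6 = 1 remainder 2; since the remainder is 2, round up to i = 2. First occurrence in the window: #3 on Nov 3, 1984 (2×6 = 12 days in).
Feb 20, 1985 is 121 days after the start; 121 ÷ 6 = 20 remainder 1. Last occurrence in the window: #21 on Feb 19, 1985.
Occurrences #3 through #21: 19 in total.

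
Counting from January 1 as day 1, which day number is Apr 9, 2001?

99

Days in months before Apr: 31 + 28 + 31 = 90.
Plus 9 days into Apr → day 99.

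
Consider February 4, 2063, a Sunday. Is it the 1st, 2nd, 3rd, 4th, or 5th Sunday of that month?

1st

Day 4 falls in week ⌈4/7⌉ of the month.
Days 1–7 hold the 1st Sunday, 8–14 the 2nd, 15–21 the 3rd, 22–28 the 4th, 29–31 the 5th.
4 is in the range for the 1st.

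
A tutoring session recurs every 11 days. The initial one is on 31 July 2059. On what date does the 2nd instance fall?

The 2nd occurrence is 1 interval after the first: 1 × 11 = 11 days after 31 July 2059.
July has 31 days — 0 days to the end of July leaves 11.
11 days into August → 11 August 2059.

11 August 2059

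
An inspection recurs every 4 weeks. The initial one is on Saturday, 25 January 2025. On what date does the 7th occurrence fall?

The 7th occurrence is 6 intervals after the first: 6 × 28 = 168 days after 25 January 2025.
January has 31 days — 6 days to the end of January leaves 162.
February has 28 days (134 left).
March has 31 days (103 left).
April has 30 days (73 left).
May has 31 days (42 left).
June has 30 days (12 left).
12 days into July → 12 July 2025.

12 July 2025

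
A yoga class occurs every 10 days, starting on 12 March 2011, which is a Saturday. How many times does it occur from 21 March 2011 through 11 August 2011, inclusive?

15

Occurrences land 10·i days after 12 March 2011 for i = 0, 1, 2, …
21 March 2011 is 9 days after the start; 9 ÷ 10 = 0 remainder 9; since the remainder is 9, round up to i = 1. First occurrence in the window: #2 on 22 March 2011 (1×10 = 10 days in).
11 August 2011 is 152 days after the start; 152 ÷ 10 = 15 remainder 2. Last occurrence in the window: #16 on 9 August 2011.
Occurrences #2 through #16: 15 in total.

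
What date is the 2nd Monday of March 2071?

The first Monday of March 2071 is March 2.
The 2nd Monday is 1 weeks later: 2 + 7 = 9.

9 March 2071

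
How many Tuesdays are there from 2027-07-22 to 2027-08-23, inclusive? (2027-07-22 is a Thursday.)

4

2027-07-22 is a Thursday; the first Tuesday on or after it is 2027-07-27 (5 days later).
From 2027-07-27 to 2027-08-23: 4 + 23 = 27 days (rest of July, August).
27 ÷ 7 = 3 full weeks with remainder 6, so 3 more Tuesdays after the first → 4.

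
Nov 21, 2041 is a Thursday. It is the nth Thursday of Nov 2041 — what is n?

Day 21 falls in week ⌈21/7⌉ of the month.
Days 1–7 hold the 1st Thursday, 8–14 the 2nd, 15–21 the 3rd, 22–28 the 4th, 29–31 the 5th.
21 is in the range for the 3rd.

3rd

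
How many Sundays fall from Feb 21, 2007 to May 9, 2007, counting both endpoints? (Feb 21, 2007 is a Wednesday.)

11

Feb 21, 2007 is a Wednesday; the first Sunday on or after it is Feb 25, 2007 (4 days later).
From Feb 25, 2007 to May 9, 2007: 3 + 31 + 30 + 9 = 73 days (rest of Feb, Mar, Apr, May).
73 ÷ 7 = 10 full weeks with remainder 3, so 10 more Sundays after the first → 11.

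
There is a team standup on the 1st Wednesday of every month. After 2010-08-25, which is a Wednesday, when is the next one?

August 2010 starts on a Sunday, so its 1st Wednesday is 2010-08-04 (3 days in).
That is not after 2010-08-25, so look at September 2010.
September 2010 starts on a Wednesday, so its 1st Wednesday is 2010-09-01.

2010-09-01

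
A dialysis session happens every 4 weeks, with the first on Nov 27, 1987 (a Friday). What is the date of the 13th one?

The 13th occurrence is 12 intervals after the first: 12 × 28 = 336 days after Nov 27, 1987.
Nov has 30 days — 3 days to the end of Nov leaves 333.
Dec has 31 days (302 left).
Jan has 31 days (271 left).
Feb has 29 days (242 left).
Mar has 31 days (211 left).
Apr has 30 days (181 left).
May has 31 days (150 left).
Jun has 30 days (120 left).
Jul has 31 days (89 left).
Aug has 31 days (58 left).
Sep has 30 days (28 left).
28 days into Oct → Oct 28, 1988.

Oct 28, 1988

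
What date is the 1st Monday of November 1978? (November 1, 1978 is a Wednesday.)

November 1978 begins on a Wednesday, so the first Monday is November 6 (5 days later).

6 November 1978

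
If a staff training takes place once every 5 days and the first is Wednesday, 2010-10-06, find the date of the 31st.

The 31st occurrence is 30 intervals after the first: 30 × 5 = 150 days after 2010-10-06.
October has 31 days — 25 days to the end of October leaves 125.
November has 30 days (95 left).
December has 31 days (64 left).
January has 31 days (33 left).
February has 28 days (5 left).
5 days into March → 2011-03-05.

2011-03-05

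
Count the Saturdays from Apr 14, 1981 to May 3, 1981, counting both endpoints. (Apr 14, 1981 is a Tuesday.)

3

Apr 14, 1981 is a Tuesday; the first Saturday on or after it is Apr 18, 1981 (4 days later).
From Apr 18, 1981 to May 3, 1981: 12 + 3 = 15 days (rest of Apr, May).
15 ÷ 7 = 2 full weeks with remainder 1, so 2 more Saturdays after the first → 3.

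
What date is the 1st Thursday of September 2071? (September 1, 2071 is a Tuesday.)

September 3, 2071

September 2071 begins on a Tuesday, so the first Thursday is September 3 (2 days later).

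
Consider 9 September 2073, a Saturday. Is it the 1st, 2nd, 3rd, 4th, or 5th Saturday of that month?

2nd

Day 9 falls in week ⌈9/7⌉ of the month.
Days 1–7 hold the 1st Saturday, 8–14 the 2nd, 15–21 the 3rd, 22–28 the 4th, 29–31 the 5th.
9 is in the range for the 2nd.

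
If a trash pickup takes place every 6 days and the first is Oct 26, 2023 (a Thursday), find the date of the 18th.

The 18th occurrence is 17 intervals after the first: 17 × 6 = 102 days after Oct 26, 2023.
Oct has 31 days — 5 days to the end of Oct leaves 97.
Nov has 30 days (67 left).
Dec has 31 days (36 left).
Jan has 31 days (5 left).
5 days into Feb → Feb 5, 2024.

Feb 5, 2024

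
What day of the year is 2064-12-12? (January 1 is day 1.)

Days in months before December: 31 + 29 + 31 + 30 + 31 + 30 + 31 + 31 + 30 + 31 + 30 = 335.
Plus 12 days into December → day 347.

347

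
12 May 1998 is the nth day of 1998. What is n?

Days in months before May: 31 + 28 + 31 + 30 = 120.
Plus 12 days into May → day 132.

132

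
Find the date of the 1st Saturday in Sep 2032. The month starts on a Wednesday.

Sep 2032 begins on a Wednesday, so the first Saturday is Sep 4 (3 days later).

Sep 4, 2032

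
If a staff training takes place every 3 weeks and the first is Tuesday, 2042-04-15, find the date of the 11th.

The 11th occurrence is 10 intervals after the first: 10 × 21 = 210 days after 2042-04-15.
April has 30 days — 15 days to the end of April leaves 195.
May has 31 days (164 left).
June has 30 days (134 left).
July has 31 days (103 left).
August has 31 days (72 left).
September has 30 days (42 left).
October has 31 days (11 left).
11 days into November → 2042-11-11.

2042-11-11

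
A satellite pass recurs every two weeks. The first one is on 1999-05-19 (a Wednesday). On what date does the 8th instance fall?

1999-08-25

The 8th occurrence is 7 intervals after the first: 7 × 14 = 98 days after 1999-05-19.
May has 31 days — 12 days to the end of May leaves 86.
June has 30 days (56 left).
July has 31 days (25 left).
25 days into August → 1999-08-25.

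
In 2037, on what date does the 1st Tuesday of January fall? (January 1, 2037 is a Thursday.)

2037-01-06

January 2037 begins on a Thursday, so the first Tuesday is January 6 (5 days later).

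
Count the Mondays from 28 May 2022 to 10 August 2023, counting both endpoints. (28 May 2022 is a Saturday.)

63

28 May 2022 is a Saturday; the first Monday on or after it is 30 May 2022 (2 days later).
From 30 May 2022 to 10 August 2023: 215 + 222 = 437 days (rest of 2022, to 10 August 2023 in 2023).
437 ÷ 7 = 62 full weeks with remainder 3, so 62 more Mondays after the first → 63.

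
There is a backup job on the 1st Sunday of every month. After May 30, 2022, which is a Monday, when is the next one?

May 2022 starts on a Sunday, so its 1st Sunday is May 1, 2022.
That is not after May 30, 2022, so look at June 2022.
June 2022 starts on a Wednesday, so its 1st Sunday is June 5, 2022 (4 days in).

June 5, 2022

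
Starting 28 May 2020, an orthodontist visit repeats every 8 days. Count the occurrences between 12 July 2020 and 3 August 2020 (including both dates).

Occurrences land 8·i days after 28 May 2020 for i = 0, 1, 2, …
12 July 2020 is 45 days after the start; 45 ÷ 8 = 5 remainder 5; since the remainder is 5, round up to i = 6. First occurrence in the window: #7 on 15 July 2020 (6×8 = 48 days in).
3 August 2020 is 67 days after the start; 67 ÷ 8 = 8 remainder 3. Last occurrence in the window: #9 on 31 July 2020.
Occurrences #7 through #9: 3 in total.

3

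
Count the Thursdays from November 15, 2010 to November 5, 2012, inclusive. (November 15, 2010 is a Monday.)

103

November 15, 2010 is a Monday; the first Thursday on or after it is November 18, 2010 (3 days later).
From November 18, 2010 to November 5, 2012: 43 + 365 + 310 = 718 days (rest of 2010, 2011, to November 5, 2012 in 2012).
718 ÷ 7 = 102 full weeks with remainder 4, so 102 more Thursdays after the first → 103.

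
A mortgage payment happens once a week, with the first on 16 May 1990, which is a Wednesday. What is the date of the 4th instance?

6 June 1990

The 4th occurrence is 3 intervals after the first: 3 × 7 = 21 days after 16 May 1990.
May has 31 days — 15 days to the end of May leaves 6.
6 days into June → 6 June 1990.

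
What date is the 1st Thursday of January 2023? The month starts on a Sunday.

January 5, 2023

January 2023 begins on a Sunday, so the first Thursday is January 5 (4 days later).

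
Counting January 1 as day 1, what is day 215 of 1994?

Jan has 31 days (215 − 31 = 184 remain).
Feb has 28 days (184 − 28 = 156 remain).
Mar has 31 days (156 − 31 = 125 remain).
Apr has 30 days (125 − 30 = 95 remain).
May has 31 days (95 − 31 = 64 remain).
Jun has 30 days (64 − 30 = 34 remain).
Jul has 31 days (34 − 31 = 3 remain).
3 into Aug → Aug 3.

Aug 3, 1994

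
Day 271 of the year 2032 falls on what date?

27 September 2032

January has 31 days (271 − 31 = 240 remain).
February has 29 days (240 − 29 = 211 remain).
March has 31 days (211 − 31 = 180 remain).
April has 30 days (180 − 30 = 150 remain).
May has 31 days (150 − 31 = 119 remain).
June has 30 days (119 − 30 = 89 remain).
July has 31 days (89 − 31 = 58 remain).
August has 31 days (58 − 31 = 27 remain).
27 into September → September 27.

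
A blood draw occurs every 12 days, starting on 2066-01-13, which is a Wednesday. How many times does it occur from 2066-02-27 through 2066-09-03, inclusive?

Occurrences land 12·i days after 2066-01-13 for i = 0, 1, 2, …
2066-02-27 is 45 days after the start; 45 ÷ 12 = 3 remainder 9; since the remainder is 9, round up to i = 4. First occurrence in the window: #5 on 2066-03-02 (4×12 = 48 days in).
2066-09-03 is 233 days after the start; 233 ÷ 12 = 19 remainder 5. Last occurrence in the window: #20 on 2066-08-29.
Occurrences #5 through #20: 16 in total.

16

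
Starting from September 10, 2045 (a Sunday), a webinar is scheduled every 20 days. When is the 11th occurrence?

The 11th occurrence is 10 intervals after the first: 10 × 20 = 200 days after September 10, 2045.
September has 30 days — 20 days to the end of September leaves 180.
October has 31 days (149 left).
November has 30 days (119 left).
December has 31 days (88 left).
January has 31 days (57 left).
February has 28 days (29 left).
29 days into March → March 29, 2046.

March 29, 2046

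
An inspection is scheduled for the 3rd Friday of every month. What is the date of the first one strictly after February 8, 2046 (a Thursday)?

February 2046 starts on a Thursday; its first Friday is the 2nd, so the 3rd Friday is the 16th — February 16, 2046.
February 16, 2046 is after February 8, 2046, so that is the next one.

February 16, 2046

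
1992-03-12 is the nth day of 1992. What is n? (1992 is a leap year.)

Days in months before March: 31 + 29 = 60.
Plus 12 days into March → day 72.

72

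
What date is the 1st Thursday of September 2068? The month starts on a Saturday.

September 2068 begins on a Saturday, so the first Thursday is September 6 (5 days later).

2068-09-06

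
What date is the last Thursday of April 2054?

The first Thursday of April 2054 is April 2.
April 2054 has 30 days. Adding weeks: 2, 9, 16, 23, 30 — the last one ≤ 30 is the 30th.

30 April 2054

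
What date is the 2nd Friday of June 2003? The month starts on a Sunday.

2003-06-13

June 2003 begins on a Sunday, so the first Friday is June 6 (5 days later).
The 2nd Friday is 1 weeks later: 6 + 7 = 13.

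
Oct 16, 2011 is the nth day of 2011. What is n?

Days in months before Oct: 31 + 28 + 31 + 30 + 31 + 30 + 31 + 31 + 30 = 273.
Plus 16 days into Oct → day 289.

289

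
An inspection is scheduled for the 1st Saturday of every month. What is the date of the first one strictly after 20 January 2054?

January 2054 starts on a Thursday, so its 1st Saturday is 3 January 2054 (2 days in).
That is not after 20 January 2054, so look at February 2054.
February 2054 starts on a Sunday, so its 1st Saturday is 7 February 2054 (6 days in).

7 February 2054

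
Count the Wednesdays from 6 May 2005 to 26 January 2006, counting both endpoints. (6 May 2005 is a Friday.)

6 May 2005 is a Friday; the first Wednesday on or after it is 11 May 2005 (5 days later).
From 11 May 2005 to 26 January 2006: 20 + 30 + 31 + 31 + 30 + 31 + 30 + 31 + 26 = 260 days (rest of May, June, July, August, September, October, November, December, January).
260 ÷ 7 = 37 full weeks with remainder 1, so 37 more Wednesdays after the first → 38.

38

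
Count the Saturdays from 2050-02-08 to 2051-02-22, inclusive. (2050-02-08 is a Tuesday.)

54

2050-02-08 is a Tuesday; the first Saturday on or after it is 2050-02-12 (4 days later).
From 2050-02-12 to 2051-02-22: 322 + 53 = 375 days (rest of 2050, to 2051-02-22 in 2051).
375 ÷ 7 = 53 full weeks with remainder 4, so 53 more Saturdays after the first → 54.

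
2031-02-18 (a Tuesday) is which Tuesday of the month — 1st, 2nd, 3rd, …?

Day 18 falls in week ⌈18/7⌉ of the month.
Days 1–7 hold the 1st Tuesday, 8–14 the 2nd, 15–21 the 3rd, 22–28 the 4th, 29–31 the 5th.
18 is in the range for the 3rd.

3rd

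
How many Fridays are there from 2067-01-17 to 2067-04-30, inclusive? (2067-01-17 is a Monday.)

2067-01-17 is a Monday; the first Friday on or after it is 2067-01-21 (4 days later).
From 2067-01-21 to 2067-04-30: 10 + 28 + 31 + 30 = 99 days (rest of January, February, March, April).
99 ÷ 7 = 14 full weeks with remainder 1, so 14 more Fridays after the first → 15.

15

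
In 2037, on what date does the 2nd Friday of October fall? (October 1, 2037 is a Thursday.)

2037-10-09

October 2037 begins on a Thursday, so the first Friday is October 2 (1 day later).
The 2nd Friday is 1 weeks later: 2 + 7 = 9.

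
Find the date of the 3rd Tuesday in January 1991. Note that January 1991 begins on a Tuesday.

January 1991 begins on a Tuesday, so the first Tuesday is January 1.
The 3rd Tuesday is 2 weeks later: 1 + 14 = 15.

1991-01-15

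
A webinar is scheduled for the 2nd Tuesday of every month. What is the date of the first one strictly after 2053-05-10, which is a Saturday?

2053-05-13

May 2053 starts on a Thursday; its first Tuesday is the 6th, so the 2nd Tuesday is the 13th — 2053-05-13.
2053-05-13 is after 2053-05-10, so that is the next one.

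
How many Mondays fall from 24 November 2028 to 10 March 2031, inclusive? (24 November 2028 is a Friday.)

24 November 2028 is a Friday; the first Monday on or after it is 27 November 2028 (3 days later).
From 27 November 2028 to 10 March 2031: 34 + 365 + 365 + 69 = 833 days (rest of 2028, 2029, 2030, to 10 March 2031 in 2031).
833 ÷ 7 = 119 full weeks with remainder 0, so 119 more Mondays after the first → 120.

120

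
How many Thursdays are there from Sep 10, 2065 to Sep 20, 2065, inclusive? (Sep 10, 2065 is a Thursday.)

2

Sep 10, 2065 is a Thursday; the first Thursday on or after it is Sep 10, 2065.
From Sep 10, 2065 to Sep 20, 2065 is 20 − 10 = 10 days.
10 ÷ 7 = 1 full weeks with remainder 3, so 1 more Thursdays after the first → 2.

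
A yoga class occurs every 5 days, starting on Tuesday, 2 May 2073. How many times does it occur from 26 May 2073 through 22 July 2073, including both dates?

Occurrences land 5·i days after 2 May 2073 for i = 0, 1, 2, …
26 May 2073 is 24 days after the start; 24 ÷ 5 = 4 remainder 4; since the remainder is 4, round up to i = 5. First occurrence in the window: #6 on 27 May 2073 (5×5 = 25 days in).
22 July 2073 is 81 days after the start; 81 ÷ 5 = 16 remainder 1. Last occurrence in the window: #17 on 21 July 2073.
Occurrences #6 through #17: 12 in total.

12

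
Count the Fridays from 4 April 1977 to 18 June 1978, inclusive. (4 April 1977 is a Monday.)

63

4 April 1977 is a Monday; the first Friday on or after it is 8 April 1977 (4 days later).
From 8 April 1977 to 18 June 1978: 267 + 169 = 436 days (rest of 1977, to 18 June 1978 in 1978).
436 ÷ 7 = 62 full weeks with remainder 2, so 62 more Fridays after the first → 63.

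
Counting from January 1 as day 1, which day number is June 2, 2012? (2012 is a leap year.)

Days in months before June: 31 + 29 + 31 + 30 + 31 = 152.
Plus 2 days into June → day 154.

154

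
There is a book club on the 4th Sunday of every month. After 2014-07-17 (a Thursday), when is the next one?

July 2014 starts on a Tuesday; its first Sunday is the 6th, so the 4th Sunday is the 27th — 2014-07-27.
2014-07-27 is after 2014-07-17, so that is the next one.

2014-07-27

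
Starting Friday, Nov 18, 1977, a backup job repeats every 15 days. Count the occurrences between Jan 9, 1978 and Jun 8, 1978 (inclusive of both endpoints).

Occurrences land 15·i days after Nov 18, 1977 for i = 0, 1, 2, …
Jan 9, 1978 is 52 days after the start; 52 ÷ 15 = 3 remainder 7; since the remainder is 7, round up to i = 4. First occurrence in the window: #5 on Jan 17, 1978 (4×15 = 60 days in).
Jun 8, 1978 is 202 days after the start; 202 ÷ 15 = 13 remainder 7. Last occurrence in the window: #14 on Jun 1, 1978.
Occurrences #5 through #14: 10 in total.

10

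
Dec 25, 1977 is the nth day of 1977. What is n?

Days in months before Dec: 31 + 28 + 31 + 30 + 31 + 30 + 31 + 31 + 30 + 31 + 30 = 334.
Plus 25 days into Dec → day 359.

359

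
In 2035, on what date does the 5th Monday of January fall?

29 January 2035

The first Monday of January 2035 is January 1.
The 5th Monday is 4 weeks later: 1 + 28 = 29.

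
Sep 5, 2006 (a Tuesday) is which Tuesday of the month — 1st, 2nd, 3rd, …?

Day 5 falls in week ⌈5/7⌉ of the month.
Days 1–7 hold the 1st Tuesday, 8–14 the 2nd, 15–21 the 3rd, 22–28 the 4th, 29–31 the 5th.
5 is in the range for the 1st.

1st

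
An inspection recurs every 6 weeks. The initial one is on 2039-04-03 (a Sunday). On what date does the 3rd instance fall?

2039-06-26

The 3rd occurrence is 2 intervals after the first: 2 × 42 = 84 days after 2039-04-03.
April has 30 days — 27 days to the end of April leaves 57.
May has 31 days (26 left).
26 days into June → 2039-06-26.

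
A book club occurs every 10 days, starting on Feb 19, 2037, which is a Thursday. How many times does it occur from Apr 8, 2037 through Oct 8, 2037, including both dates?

19

Occurrences land 10·i days after Feb 19, 2037 for i = 0, 1, 2, …
Apr 8, 2037 is 48 days after the start; 48 ÷ 10 = 4 remainder 8; since the remainder is 8, round up to i = 5. First occurrence in the window: #6 on Apr 10, 2037 (5×10 = 50 days in).
Oct 8, 2037 is 231 days after the start; 231 ÷ 10 = 23 remainder 1. Last occurrence in the window: #24 on Oct 7, 2037.
Occurrences #6 through #24: 19 in total.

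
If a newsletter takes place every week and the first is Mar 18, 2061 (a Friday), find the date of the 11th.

The 11th occurrence is 10 intervals after the first: 10 × 7 = 70 days after Mar 18, 2061.
Mar has 31 days — 13 days to the end of Mar leaves 57.
Apr has 30 days (27 left).
27 days into May → May 27, 2061.

May 27, 2061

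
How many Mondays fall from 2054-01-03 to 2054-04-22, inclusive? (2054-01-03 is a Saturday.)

16

2054-01-03 is a Saturday; the first Monday on or after it is 2054-01-05 (2 days later).
From 2054-01-05 to 2054-04-22: 26 + 28 + 31 + 22 = 107 days (rest of January, February, March, April).
107 ÷ 7 = 15 full weeks with remainder 2, so 15 more Mondays after the first → 16.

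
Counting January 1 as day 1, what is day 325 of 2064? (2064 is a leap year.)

January has 31 days (325 − 31 = 294 remain).
February has 29 days (294 − 29 = 265 remain).
March has 31 days (265 − 31 = 234 remain).
April has 30 days (234 − 30 = 204 remain).
May has 31 days (204 − 31 = 173 remain).
June has 30 days (173 − 30 = 143 remain).
July has 31 days (143 − 31 = 112 remain).
August has 31 days (112 − 31 = 81 remain).
September has 30 days (81 − 30 = 51 remain).
October has 31 days (51 − 31 = 20 remain).
20 into November → November 20.

20 November 2064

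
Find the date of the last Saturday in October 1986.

25 October 1986

The first Saturday of October 1986 is October 4.
October 1986 has 31 days. Adding weeks: 4, 11, 18, 25 — the last one ≤ 31 is the 25th.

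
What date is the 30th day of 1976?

January 30, 1976

30 into January → January 30.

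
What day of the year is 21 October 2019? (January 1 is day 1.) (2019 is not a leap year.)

Days in months before October: 31 + 28 + 31 + 30 + 31 + 30 + 31 + 31 + 30 = 273.
Plus 21 days into October → day 294.

294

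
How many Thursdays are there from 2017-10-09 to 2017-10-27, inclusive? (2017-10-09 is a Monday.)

3

2017-10-09 is a Monday; the first Thursday on or after it is 2017-10-12 (3 days later).
From 2017-10-12 to 2017-10-27 is 27 − 12 = 15 days.
15 ÷ 7 = 2 full weeks with remainder 1, so 2 more Thursdays after the first → 3.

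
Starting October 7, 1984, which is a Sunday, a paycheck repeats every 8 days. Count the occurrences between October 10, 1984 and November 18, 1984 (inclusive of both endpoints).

5

Occurrences land 8·i days after October 7, 1984 for i = 0, 1, 2, …
October 10, 1984 is 3 days after the start; 3 ÷ 8 = 0 remainder 3; since the remainder is 3, round up to i = 1. First occurrence in the window: #2 on October 15, 1984 (1×8 = 8 days in).
November 18, 1984 is 42 days after the start; 42 ÷ 8 = 5 remainder 2. Last occurrence in the window: #6 on November 16, 1984.
Occurrences #2 through #6: 5 in total.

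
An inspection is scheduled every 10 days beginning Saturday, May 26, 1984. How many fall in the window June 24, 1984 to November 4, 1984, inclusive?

Occurrences land 10·i days after May 26, 1984 for i = 0, 1, 2, …
June 24, 1984 is 29 days after the start; 29 ÷ 10 = 2 remainder 9; since the remainder is 9, round up to i = 3. First occurrence in the window: #4 on June 25, 1984 (3×10 = 30 days in).
November 4, 1984 is 162 days after the start; 162 ÷ 10 = 16 remainder 2. Last occurrence in the window: #17 on November 2, 1984.
Occurrences #4 through #17: 14 in total.

14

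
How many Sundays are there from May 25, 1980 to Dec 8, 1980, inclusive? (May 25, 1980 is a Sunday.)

29

May 25, 1980 is a Sunday; the first Sunday on or after it is May 25, 1980.
From May 25, 1980 to Dec 8, 1980: 6 + 30 + 31 + 31 + 30 + 31 + 30 + 8 = 197 days (rest of May, Jun, Jul, Aug, Sep, Oct, Nov, Dec).
197 ÷ 7 = 28 full weeks with remainder 1, so 28 more Sundays after the first → 29.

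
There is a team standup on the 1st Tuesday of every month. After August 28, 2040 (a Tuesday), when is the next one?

August 2040 starts on a Wednesday, so its 1st Tuesday is August 7, 2040 (6 days in).
That is not after August 28, 2040, so look at September 2040.
September 2040 starts on a Saturday, so its 1st Tuesday is September 4, 2040 (3 days in).

September 4, 2040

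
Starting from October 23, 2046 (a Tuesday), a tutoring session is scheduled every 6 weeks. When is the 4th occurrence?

February 26, 2047

The 4th occurrence is 3 intervals after the first: 3 × 42 = 126 days after October 23, 2046.
October has 31 days — 8 days to the end of October leaves 118.
November has 30 days (88 left).
December has 31 days (57 left).
January has 31 days (26 left).
26 days into February → February 26, 2047.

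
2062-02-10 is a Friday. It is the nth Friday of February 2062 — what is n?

Day 10 falls in week ⌈10/7⌉ of the month.
Days 1–7 hold the 1st Friday, 8–14 the 2nd, 15–21 the 3rd, 22–28 the 4th, 29–31 the 5th.
10 is in the range for the 2nd.

2nd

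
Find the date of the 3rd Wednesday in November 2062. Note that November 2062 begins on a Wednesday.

2062-11-15

November 2062 begins on a Wednesday, so the first Wednesday is November 1.
The 3rd Wednesday is 2 weeks later: 1 + 14 = 15.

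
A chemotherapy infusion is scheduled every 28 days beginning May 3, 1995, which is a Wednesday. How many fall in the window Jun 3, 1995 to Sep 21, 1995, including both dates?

4

Occurrences land 28·i days after May 3, 1995 for i = 0, 1, 2, …
Jun 3, 1995 is 31 days after the start; 31 ÷ 28 = 1 remainder 3; since the remainder is 3, round up to i = 2. First occurrence in the window: #3 on Jun 28, 1995 (2×28 = 56 days in).
Sep 21, 1995 is 141 days after the start; 141 ÷ 28 = 5 remainder 1. Last occurrence in the window: #6 on Sep 20, 1995.
Occurrences #3 through #6: 4 in total.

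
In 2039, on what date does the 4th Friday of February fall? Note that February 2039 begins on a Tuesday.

February 2039 begins on a Tuesday, so the first Friday is February 4 (3 days later).
The 4th Friday is 3 weeks later: 4 + 21 = 25.

2039-02-25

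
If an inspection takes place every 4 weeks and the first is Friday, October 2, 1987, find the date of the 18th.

The 18th occurrence is 17 intervals after the first: 17 × 28 = 476 days after October 2, 1987.
October has 31 days — 29 days to the end of October leaves 447.
From end of October to end of 1987 is 61 days (386 left).
1988 has 366 days (20 left).
20 days into January → January 20, 1989.

January 20, 1989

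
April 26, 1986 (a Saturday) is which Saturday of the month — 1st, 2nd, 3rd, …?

4th

Day 26 falls in week ⌈26/7⌉ of the month.
Days 1–7 hold the 1st Saturday, 8–14 the 2nd, 15–21 the 3rd, 22–28 the 4th, 29–31 the 5th.
26 is in the range for the 4th.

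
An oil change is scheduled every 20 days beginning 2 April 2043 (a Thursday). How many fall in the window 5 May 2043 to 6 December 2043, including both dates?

11

Occurrences land 20·i days after 2 April 2043 for i = 0, 1, 2, …
5 May 2043 is 33 days after the start; 33 ÷ 20 = 1 remainder 13; since the remainder is 13, round up to i = 2. First occurrence in the window: #3 on 12 May 2043 (2×20 = 40 days in).
6 December 2043 is 248 days after the start; 248 ÷ 20 = 12 remainder 8. Last occurrence in the window: #13 on 28 November 2043.
Occurrences #3 through #13: 11 in total.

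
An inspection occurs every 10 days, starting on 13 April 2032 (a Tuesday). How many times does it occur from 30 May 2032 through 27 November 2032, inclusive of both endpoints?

18

Occurrences land 10·i days after 13 April 2032 for i = 0, 1, 2, …
30 May 2032 is 47 days after the start; 47 ÷ 10 = 4 remainder 7; since the remainder is 7, round up to i = 5. First occurrence in the window: #6 on 2 June 2032 (5×10 = 50 days in).
27 November 2032 is 228 days after the start; 228 ÷ 10 = 22 remainder 8. Last occurrence in the window: #23 on 19 November 2032.
Occurrences #6 through #23: 18 in total.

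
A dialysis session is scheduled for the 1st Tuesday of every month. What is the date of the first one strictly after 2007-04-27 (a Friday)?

2007-05-01

April 2007 starts on a Sunday, so its 1st Tuesday is 2007-04-03 (2 days in).
That is not after 2007-04-27, so look at May 2007.
May 2007 starts on a Tuesday, so its 1st Tuesday is 2007-05-01.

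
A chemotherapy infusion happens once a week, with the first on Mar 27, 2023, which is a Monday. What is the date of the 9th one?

May 22, 2023

The 9th occurrence is 8 intervals after the first: 8 × 7 = 56 days after Mar 27, 2023.
Mar has 31 days — 4 days to the end of Mar leaves 52.
Apr has 30 days (22 left).
22 days into May → May 22, 2023.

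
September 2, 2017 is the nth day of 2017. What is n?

245

Days in months before September: 31 + 28 + 31 + 30 + 31 + 30 + 31 + 31 = 243.
Plus 2 days into September → day 245.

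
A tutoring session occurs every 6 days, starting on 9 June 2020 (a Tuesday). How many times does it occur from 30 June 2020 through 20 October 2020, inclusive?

19

Occurrences land 6·i days after 9 June 2020 for i = 0, 1, 2, …
30 June 2020 is 21 days after the start; 21 ÷ 6 = 3 remainder 3; since the remainder is 3, round up to i = 4. First occurrence in the window: #5 on 3 July 2020 (4×6 = 24 days in).
20 October 2020 is 133 days after the start; 133 ÷ 6 = 22 remainder 1. Last occurrence in the window: #23 on 19 October 2020.
Occurrences #5 through #23: 19 in total.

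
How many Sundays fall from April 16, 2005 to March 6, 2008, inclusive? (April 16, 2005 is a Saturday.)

April 16, 2005 is a Saturday; the first Sunday on or after it is April 17, 2005 (1 day later).
From April 17, 2005 to March 6, 2008: 258 + 365 + 365 + 66 = 1054 days (rest of 2005, 2006, 2007, to March 6, 2008 in 2008).
1054 ÷ 7 = 150 full weeks with remainder 4, so 150 more Sundays after the first → 151.

151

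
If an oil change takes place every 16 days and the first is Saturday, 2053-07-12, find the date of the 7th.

The 7th occurrence is 6 intervals after the first: 6 × 16 = 96 days after 2053-07-12.
July has 31 days — 19 days to the end of July leaves 77.
August has 31 days (46 left).
September has 30 days (16 left).
16 days into October → 2053-10-16.

2053-10-16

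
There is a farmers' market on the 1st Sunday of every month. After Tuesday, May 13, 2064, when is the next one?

Jun 1, 2064

May 2064 starts on a Thursday, so its 1st Sunday is May 4, 2064 (3 days in).
That is not after May 13, 2064, so look at Jun 2064.
Jun 2064 starts on a Sunday, so its 1st Sunday is Jun 1, 2064.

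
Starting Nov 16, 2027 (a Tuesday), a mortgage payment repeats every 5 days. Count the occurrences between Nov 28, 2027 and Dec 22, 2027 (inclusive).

Occurrences land 5·i days after Nov 16, 2027 for i = 0, 1, 2, …
Nov 28, 2027 is 12 days after the start; 12 ÷ 5 = 2 remainder 2; since the remainder is 2, round up to i = 3. First occurrence in the window: #4 on Dec 1, 2027 (3×5 = 15 days in).
Dec 22, 2027 is 36 days after the start; 36 ÷ 5 = 7 remainder 1. Last occurrence in the window: #8 on Dec 21, 2027.
Occurrences #4 through #8: 5 in total.

5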